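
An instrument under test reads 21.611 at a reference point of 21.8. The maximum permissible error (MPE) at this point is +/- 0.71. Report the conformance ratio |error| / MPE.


e = indication - reference = 21.611 - 21.8 = -0.1890
|e| = 0.1890
ratio = |e| / MPE = 0.1890 / 0.71
ratio = 0.2662

0.2662


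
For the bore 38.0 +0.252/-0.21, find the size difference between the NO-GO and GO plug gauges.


GO = nominal - lower_tol (smallest hole = maximum material condition)
GO = 38.0 - 0.21 = 37.79
NO-GO = nominal + upper_tol (largest hole = least material condition)
NO-GO = 38.0 + 0.252 = 38.252
spread = NO-GO - GO = 38.252 - 37.79 = 0.4620

0.4620


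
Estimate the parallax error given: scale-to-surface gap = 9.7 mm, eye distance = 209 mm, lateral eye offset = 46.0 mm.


error = h * offset / d
= 9.7 * 46.0 / 209
= 2.1349

2.1349


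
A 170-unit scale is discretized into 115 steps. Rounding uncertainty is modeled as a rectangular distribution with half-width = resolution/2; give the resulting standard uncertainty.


resolution = range / divisions
resolution = 170 / 115 = 1.4782609
u_res = resolution / (2*sqrt(3))
u_res = 1.4782609 / 3.4641016
u_res = 0.4267

0.4267


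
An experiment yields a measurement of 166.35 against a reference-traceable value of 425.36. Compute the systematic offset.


Systematic error = measured - true
= 166.35 - 425.36
= -259.0100

-259.0100


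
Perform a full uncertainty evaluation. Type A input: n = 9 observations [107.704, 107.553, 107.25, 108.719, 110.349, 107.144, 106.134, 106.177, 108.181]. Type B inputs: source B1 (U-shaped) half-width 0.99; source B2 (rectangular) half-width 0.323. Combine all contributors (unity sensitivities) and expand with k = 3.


mean = (107.704 + 107.553 + 107.25 + 108.719 + 110.349 + 107.144 + 106.134 + 106.177 + 108.181) / 9 = 107.6901111
s = sqrt(sum((x - mean)^2)/(n-1)) = 1.303418
u_A = s / sqrt(n) = 1.303418 / sqrt(9) = 0.43447267
u_B1 = 0.99 / sqrt(2) = 0.70003571
u_B2 = 0.323 / sqrt(3) = 0.18648414
uc = sqrt(0.43447267^2 + 0.70003571^2 + 0.18648414^2) = 0.84474424
U = k * uc = 3 * 0.84474424
U = 2.5342

2.5342


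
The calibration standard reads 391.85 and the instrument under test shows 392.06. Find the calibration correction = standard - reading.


Correction = standard - reading
= 391.85 - 392.06
= -0.2100

-0.2100


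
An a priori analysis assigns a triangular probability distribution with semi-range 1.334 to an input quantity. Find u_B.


u_B = half_width / sqrt(6)
u_B = 1.334 / 2.4494897
u_B = 0.5446

0.5446


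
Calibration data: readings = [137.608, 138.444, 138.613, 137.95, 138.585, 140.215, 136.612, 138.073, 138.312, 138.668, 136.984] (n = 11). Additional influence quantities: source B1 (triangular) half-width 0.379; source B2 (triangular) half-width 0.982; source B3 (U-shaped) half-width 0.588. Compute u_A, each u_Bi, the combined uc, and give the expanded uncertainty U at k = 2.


mean = (137.608 + 138.444 + 138.613 + 137.95 + 138.585 + 140.215 + 136.612 + 138.073 + 138.312 + 138.668 + 136.984) / 11 = 138.1876364
s = sqrt(sum((x - mean)^2)/(n-1)) = 0.95383094
u_A = s / sqrt(n) = 0.95383094 / sqrt(11) = 0.28759085
u_B1 = 0.379 / sqrt(6) = 0.1547261
u_B2 = 0.982 / sqrt(6) = 0.40089982
u_B3 = 0.588 / sqrt(2) = 0.41577879
uc = sqrt(0.28759085^2 + 0.1547261^2 + 0.40089982^2 + 0.41577879^2) = 0.66350684
U = k * uc = 2 * 0.66350684
U = 1.3270

1.3270


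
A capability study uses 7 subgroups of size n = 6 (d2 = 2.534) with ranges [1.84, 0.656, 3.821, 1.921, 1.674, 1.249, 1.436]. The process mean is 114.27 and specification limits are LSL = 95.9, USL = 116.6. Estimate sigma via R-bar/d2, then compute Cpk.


R_bar = (1.84 + 0.656 + 3.821 + 1.921 + 1.674 + 1.249 + 1.436) / 7 = 1.7995714
sigma = R_bar / d2 = 1.7995714 / 2.534 = 0.71017024
Cp = (USL - LSL)/(6*sigma) = (116.6 - 95.9)/(6*0.71017024) = 4.8580
Cpu = (116.6 - 114.27)/(3*0.71017024) = 1.0936
Cpl = (114.27 - 95.9)/(3*0.71017024) = 8.6223
Cpk = min(Cpu, Cpl) = 1.0936

1.0936


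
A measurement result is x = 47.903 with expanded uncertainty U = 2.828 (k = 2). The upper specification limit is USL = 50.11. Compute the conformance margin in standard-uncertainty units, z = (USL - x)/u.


u = U / k = 2.828 / 2 = 1.414
margin = |USL - x| = |50.11 - 47.903| = 2.207
z = margin / u = 2.207 / 1.414
z = 1.5608

1.5608


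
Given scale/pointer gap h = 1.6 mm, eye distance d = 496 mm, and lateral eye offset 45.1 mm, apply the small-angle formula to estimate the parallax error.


error = h * offset / d
= 1.6 * 45.1 / 496
= 0.1455

0.1455


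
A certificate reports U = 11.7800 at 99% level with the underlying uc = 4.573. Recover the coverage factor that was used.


k = U / uc
k = 11.7800 / 4.573
k = 2.576

2.576


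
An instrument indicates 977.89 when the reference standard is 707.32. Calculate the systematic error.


Systematic error = measured - true
= 977.89 - 707.32
= 270.5700

270.5700


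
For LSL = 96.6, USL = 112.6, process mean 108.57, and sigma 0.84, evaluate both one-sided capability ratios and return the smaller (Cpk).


Cpu = (USL - mean) / (3*sigma) = (112.6 - 108.57) / (3*0.84) = 1.5992
Cpl = (mean - LSL) / (3*sigma) = (108.57 - 96.6) / (3*0.84) = 4.7500
Cpk = min(Cpu, Cpl) = 1.5992

1.5992


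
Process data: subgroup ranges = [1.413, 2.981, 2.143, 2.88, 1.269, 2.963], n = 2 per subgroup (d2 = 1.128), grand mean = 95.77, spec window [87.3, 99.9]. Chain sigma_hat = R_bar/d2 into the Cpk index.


R_bar = (1.413 + 2.981 + 2.143 + 2.88 + 1.269 + 2.963) / 6 = 2.2748333
sigma = R_bar / d2 = 2.2748333 / 1.128 = 2.0166962
Cp = (USL - LSL)/(6*sigma) = (99.9 - 87.3)/(6*2.0166962) = 1.0413
Cpu = (99.9 - 95.77)/(3*2.0166962) = 0.6826
Cpl = (95.77 - 87.3)/(3*2.0166962) = 1.4000
Cpk = min(Cpu, Cpl) = 0.6826

0.6826


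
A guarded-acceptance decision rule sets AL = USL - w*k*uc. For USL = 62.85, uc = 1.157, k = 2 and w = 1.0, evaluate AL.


U = k * uc = 2 * 1.157 = 2.314
guard band g = w * U = 1.0 * 2.314 = 2.314
AL = USL - g = 62.85 - 2.314
AL = 60.5360

60.5360


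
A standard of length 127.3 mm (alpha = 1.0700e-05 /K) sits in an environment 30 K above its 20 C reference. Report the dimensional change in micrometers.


dL = L * alpha * dT
= 127.3 * 1.0700e-05 * 30
= 0.0408633 mm
dL_um = 0.0408633 * 1000 = 40.8633 um

40.8633


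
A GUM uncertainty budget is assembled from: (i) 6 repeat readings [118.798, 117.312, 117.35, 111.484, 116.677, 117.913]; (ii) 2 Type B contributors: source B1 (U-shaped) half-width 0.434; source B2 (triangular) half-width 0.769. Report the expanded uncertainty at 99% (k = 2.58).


mean = (118.798 + 117.312 + 117.35 + 111.484 + 116.677 + 117.913) / 6 = 116.589
s = sqrt(sum((x - mean)^2)/(n-1)) = 2.600126
u_A = s / sqrt(n) = 2.600126 / sqrt(6) = 1.061497
u_B1 = 0.434 / sqrt(2) = 0.30688434
u_B2 = 0.769 / sqrt(6) = 0.31394294
uc = sqrt(1.061497^2 + 0.30688434^2 + 0.31394294^2) = 1.148701
U = k * uc = 2.58 * 1.148701
U = 2.9636

2.9636


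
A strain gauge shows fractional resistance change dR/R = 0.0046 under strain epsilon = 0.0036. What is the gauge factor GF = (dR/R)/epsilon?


GF = (dR/R) / epsilon
= 0.0046 / 0.0036
= 1.2778

1.2778


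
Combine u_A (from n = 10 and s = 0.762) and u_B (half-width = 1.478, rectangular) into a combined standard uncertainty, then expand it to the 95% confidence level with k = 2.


u_A = s / sqrt(n) = 0.762 / sqrt(10) = 0.24096556
u_B = half_width / sqrt(3) = 1.478 / sqrt(3) = 0.8533237
uc = sqrt(u_A^2 + u_B^2) = sqrt(0.24096556^2 + 0.8533237^2) = 0.88669371
U = k * uc = 2 * 0.88669371
U = 1.7734

1.7734


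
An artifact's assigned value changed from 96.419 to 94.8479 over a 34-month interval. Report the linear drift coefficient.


rate = (v2 - v1) / months
= (94.8479 - 96.419) / 34
= -1.5711 / 34
= -0.0462

-0.0462


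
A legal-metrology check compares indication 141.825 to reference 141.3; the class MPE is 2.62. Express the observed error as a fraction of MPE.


e = indication - reference = 141.825 - 141.3 = 0.5250
|e| = 0.5250
ratio = |e| / MPE = 0.5250 / 2.62
ratio = 0.2004

0.2004


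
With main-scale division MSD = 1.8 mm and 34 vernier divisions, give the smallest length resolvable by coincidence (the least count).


LC = MSD / n_div
= 1.8 / 34
= 0.0529

0.0529


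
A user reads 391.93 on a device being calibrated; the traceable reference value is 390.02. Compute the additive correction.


Correction = standard - reading
= 390.02 - 391.93
= -1.9100

-1.9100


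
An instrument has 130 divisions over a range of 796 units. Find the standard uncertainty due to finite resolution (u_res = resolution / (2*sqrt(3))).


resolution = range / divisions
resolution = 796 / 130 = 6.1230769
u_res = resolution / (2*sqrt(3))
u_res = 6.1230769 / 3.4641016
u_res = 1.7676

1.7676


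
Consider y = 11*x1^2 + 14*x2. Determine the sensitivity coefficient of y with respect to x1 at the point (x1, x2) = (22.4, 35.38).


y = 11*x1^2 + 14*x2
dy/dx1 = 2*11*x1
Evaluate at x1 = 22.4: c1 = 22 * 22.4
c1 = 492.8000

492.8000


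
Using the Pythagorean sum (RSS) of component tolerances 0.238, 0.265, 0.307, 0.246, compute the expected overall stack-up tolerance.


RSS = sqrt(0.238^2 + 0.265^2 + 0.307^2 + 0.246^2)
= sqrt(0.281634)
= 0.5307

0.5307


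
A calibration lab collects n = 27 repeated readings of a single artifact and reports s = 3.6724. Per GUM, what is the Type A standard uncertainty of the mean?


u_A = s / sqrt(n)
u_A = 3.6724 / sqrt(27)
u_A = 3.6724 / 5.1961524
u_A = 0.7068

0.7068


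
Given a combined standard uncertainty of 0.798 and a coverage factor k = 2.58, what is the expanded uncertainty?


U = k * uc
U = 2.58 * 0.798
U = 2.0588

2.0588


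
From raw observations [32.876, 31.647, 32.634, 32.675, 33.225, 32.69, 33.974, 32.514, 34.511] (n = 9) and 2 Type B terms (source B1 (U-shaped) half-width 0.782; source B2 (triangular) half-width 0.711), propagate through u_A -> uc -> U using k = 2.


mean = (32.876 + 31.647 + 32.634 + 32.675 + 33.225 + 32.69 + 33.974 + 32.514 + 34.511) / 9 = 32.97177778
s = sqrt(sum((x - mean)^2)/(n-1)) = 0.84358725
u_A = s / sqrt(n) = 0.84358725 / sqrt(9) = 0.28119575
u_B1 = 0.782 / sqrt(2) = 0.5529575
u_B2 = 0.711 / sqrt(6) = 0.29026453
uc = sqrt(0.28119575^2 + 0.5529575^2 + 0.29026453^2) = 0.68489893
U = k * uc = 2 * 0.68489893
U = 1.3698

1.3698


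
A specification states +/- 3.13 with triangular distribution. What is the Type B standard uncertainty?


u_B = half_width / sqrt(6)
u_B = 3.13 / 2.4494897
u_B = 1.2778

1.2778


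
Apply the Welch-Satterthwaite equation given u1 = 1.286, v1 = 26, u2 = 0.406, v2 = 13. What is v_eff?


uc = sqrt(u1^2 + u2^2) = sqrt(1.286^2 + 0.406^2) = 1.3485666
v_eff = uc^4 / (u1^4/v1 + u2^4/v2)
= 1.3485666^4 / (1.286^4/26 + 0.406^4/13)
= 3.3074219 / 0.10728396
v_eff = 30.8287

30.8287


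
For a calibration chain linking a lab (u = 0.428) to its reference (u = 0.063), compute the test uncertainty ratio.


TUR = u_lab / u_ref
= 0.428 / 0.063
= 6.7937

6.7937


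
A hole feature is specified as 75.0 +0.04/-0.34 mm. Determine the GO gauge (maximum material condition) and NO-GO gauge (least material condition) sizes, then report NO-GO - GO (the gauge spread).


GO = nominal - lower_tol (smallest hole = maximum material condition)
GO = 75.0 - 0.34 = 74.66
NO-GO = nominal + upper_tol (largest hole = least material condition)
NO-GO = 75.0 + 0.04 = 75.04
spread = NO-GO - GO = 75.04 - 74.66 = 0.3800

0.3800


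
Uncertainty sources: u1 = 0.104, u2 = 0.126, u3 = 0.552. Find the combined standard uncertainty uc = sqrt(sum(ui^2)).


uc = sqrt(0.104^2 + 0.126^2 + 0.552^2)
uc = sqrt(0.331396)
uc = 0.5757

0.5757


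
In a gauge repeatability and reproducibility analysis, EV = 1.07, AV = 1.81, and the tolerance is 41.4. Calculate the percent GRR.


GRR = sqrt(EV^2 + AV^2) = sqrt(1.07^2 + 1.81^2) = 2.1026174
%GRR = GRR / tol * 100 = 2.1026174 / 41.4 * 100
%GRR = 5.0788

5.0788


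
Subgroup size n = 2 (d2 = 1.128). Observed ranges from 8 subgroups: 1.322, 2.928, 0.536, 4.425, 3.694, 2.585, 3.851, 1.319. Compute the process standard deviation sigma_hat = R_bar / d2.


R_bar = (1.322 + 2.928 + 0.536 + 4.425 + 3.694 + 2.585 + 3.851 + 1.319) / 8
R_bar = 20.66 / 8 = 2.5825
sigma_hat = R_bar / d2 = 2.5825 / 1.128 = 2.2895

2.2895


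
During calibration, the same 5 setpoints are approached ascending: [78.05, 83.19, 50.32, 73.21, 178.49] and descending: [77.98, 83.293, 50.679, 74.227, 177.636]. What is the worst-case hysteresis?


|78.05 - 77.98| = 0.0700
|83.19 - 83.293| = 0.1030
|50.32 - 50.679| = 0.3590
|73.21 - 74.227| = 1.0170
|178.49 - 177.636| = 0.8540
hysteresis = max(diffs) = 1.0170

1.0170


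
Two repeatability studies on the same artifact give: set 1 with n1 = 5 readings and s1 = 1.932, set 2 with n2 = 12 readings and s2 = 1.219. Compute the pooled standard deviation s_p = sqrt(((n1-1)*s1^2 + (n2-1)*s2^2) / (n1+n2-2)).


s_p = sqrt(((n1-1)*s1^2 + (n2-1)*s2^2) / (n1+n2-2))
numerator = (5-1)*1.932^2 + (12-1)*1.219^2 = 14.930496 + 16.345571 = 31.276067
denominator = 5 + 12 - 2 = 15
s_p^2 = 31.276067 / 15 = 2.0850711
s_p = sqrt(2.0850711) = 1.4440

1.4440


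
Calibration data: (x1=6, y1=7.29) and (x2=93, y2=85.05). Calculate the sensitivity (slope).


slope = (y2 - y1) / (x2 - x1)
= (85.05 - 7.29) / (93 - 6)
= 77.7600 / 87
= 0.8938

0.8938


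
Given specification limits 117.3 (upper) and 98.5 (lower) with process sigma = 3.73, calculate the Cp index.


Cp = (USL - LSL) / (6 * sigma)
= (117.3 - 98.5) / (6 * 3.73)
= 18.8000 / 22.3800
= 0.8400

0.8400


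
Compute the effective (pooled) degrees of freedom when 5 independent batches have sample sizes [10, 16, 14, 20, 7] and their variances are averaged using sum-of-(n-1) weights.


nu = sum_i (n_i - 1)
nu = ((10 - 1) + (16 - 1) + (14 - 1) + (20 - 1) + (7 - 1))
nu = 9 + 15 + 13 + 19 + 6
nu = 62

62


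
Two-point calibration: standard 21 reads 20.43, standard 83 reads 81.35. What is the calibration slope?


slope = (y2 - y1) / (x2 - x1)
= (81.35 - 20.43) / (83 - 21)
= 60.9200 / 62
= 0.9826

0.9826


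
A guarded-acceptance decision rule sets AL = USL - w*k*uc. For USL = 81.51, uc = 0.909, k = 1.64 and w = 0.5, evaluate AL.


U = k * uc = 1.64 * 0.909 = 1.49076
guard band g = w * U = 0.5 * 1.49076 = 0.74538
AL = USL - g = 81.51 - 0.74538
AL = 80.7646

80.7646


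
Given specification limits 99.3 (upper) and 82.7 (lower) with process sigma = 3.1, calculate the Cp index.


Cp = (USL - LSL) / (6 * sigma)
= (99.3 - 82.7) / (6 * 3.1)
= 16.6000 / 18.6000
= 0.8925

0.8925


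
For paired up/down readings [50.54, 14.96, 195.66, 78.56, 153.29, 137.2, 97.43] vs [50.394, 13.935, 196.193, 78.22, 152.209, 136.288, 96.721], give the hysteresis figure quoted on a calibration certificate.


|50.54 - 50.394| = 0.1460
|14.96 - 13.935| = 1.0250
|195.66 - 196.193| = 0.5330
|78.56 - 78.22| = 0.3400
|153.29 - 152.209| = 1.0810
|137.2 - 136.288| = 0.9120
|97.43 - 96.721| = 0.7090
hysteresis = max(diffs) = 1.0810

1.0810


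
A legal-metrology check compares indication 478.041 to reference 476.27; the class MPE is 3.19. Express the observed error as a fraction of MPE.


e = indication - reference = 478.041 - 476.27 = 1.7710
|e| = 1.7710
ratio = |e| / MPE = 1.7710 / 3.19
ratio = 0.5552

0.5552


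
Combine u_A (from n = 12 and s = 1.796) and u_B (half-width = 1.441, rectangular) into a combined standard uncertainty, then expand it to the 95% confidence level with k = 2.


u_A = s / sqrt(n) = 1.796 / sqrt(12) = 0.51846054
u_B = half_width / sqrt(3) = 1.441 / sqrt(3) = 0.83196174
uc = sqrt(u_A^2 + u_B^2) = sqrt(0.51846054^2 + 0.83196174^2) = 0.98028652
U = k * uc = 2 * 0.98028652
U = 1.9606

1.9606


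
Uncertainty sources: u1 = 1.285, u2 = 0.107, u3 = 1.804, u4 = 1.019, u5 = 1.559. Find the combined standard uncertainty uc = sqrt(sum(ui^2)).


uc = sqrt(1.285^2 + 0.107^2 + 1.804^2 + 1.019^2 + 1.559^2)
uc = sqrt(8.385932)
uc = 2.8958

2.8958


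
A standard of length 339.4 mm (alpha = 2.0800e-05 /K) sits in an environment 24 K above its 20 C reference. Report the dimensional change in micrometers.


dL = L * alpha * dT
= 339.4 * 2.0800e-05 * 24
= 0.1694285 mm
dL_um = 0.1694285 * 1000 = 169.4285 um

169.4285


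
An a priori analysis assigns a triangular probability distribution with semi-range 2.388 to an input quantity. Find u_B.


u_B = half_width / sqrt(6)
u_B = 2.388 / 2.4494897
u_B = 0.9749

0.9749


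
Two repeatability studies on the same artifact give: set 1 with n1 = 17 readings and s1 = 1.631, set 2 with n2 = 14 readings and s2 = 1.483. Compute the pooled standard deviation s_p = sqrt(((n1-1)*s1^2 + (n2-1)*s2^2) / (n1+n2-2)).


s_p = sqrt(((n1-1)*s1^2 + (n2-1)*s2^2) / (n1+n2-2))
numerator = (17-1)*1.631^2 + (14-1)*1.483^2 = 42.562576 + 28.590757 = 71.153333
denominator = 17 + 14 - 2 = 29
s_p^2 = 71.153333 / 29 = 2.4535632
s_p = sqrt(2.4535632) = 1.5664

1.5664


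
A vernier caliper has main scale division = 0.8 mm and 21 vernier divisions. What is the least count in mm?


LC = MSD / n_div
= 0.8 / 21
= 0.0381

0.0381


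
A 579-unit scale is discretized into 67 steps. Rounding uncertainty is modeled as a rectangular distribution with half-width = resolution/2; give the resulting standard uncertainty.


resolution = range / divisions
resolution = 579 / 67 = 8.641791
u_res = resolution / (2*sqrt(3))
u_res = 8.641791 / 3.4641016
u_res = 2.4947

2.4947


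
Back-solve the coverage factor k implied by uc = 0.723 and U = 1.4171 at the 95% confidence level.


k = U / uc
k = 1.4171 / 0.723
k = 1.96

1.96


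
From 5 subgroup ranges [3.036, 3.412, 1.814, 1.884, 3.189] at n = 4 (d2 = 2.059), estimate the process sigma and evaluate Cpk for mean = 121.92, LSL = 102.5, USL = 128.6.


R_bar = (3.036 + 3.412 + 1.814 + 1.884 + 3.189) / 5 = 2.667
sigma = R_bar / d2 = 2.667 / 2.059 = 1.295289
Cp = (USL - LSL)/(6*sigma) = (128.6 - 102.5)/(6*1.295289) = 3.3583
Cpu = (128.6 - 121.92)/(3*1.295289) = 1.7191
Cpl = (121.92 - 102.5)/(3*1.295289) = 4.9976
Cpk = min(Cpu, Cpl) = 1.7191

1.7191


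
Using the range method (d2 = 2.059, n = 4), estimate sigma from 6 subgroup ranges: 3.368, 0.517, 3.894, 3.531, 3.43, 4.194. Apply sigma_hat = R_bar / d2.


R_bar = (3.368 + 0.517 + 3.894 + 3.531 + 3.43 + 4.194) / 6
R_bar = 18.934 / 6 = 3.1556667
sigma_hat = R_bar / d2 = 3.1556667 / 2.059 = 1.5326

1.5326


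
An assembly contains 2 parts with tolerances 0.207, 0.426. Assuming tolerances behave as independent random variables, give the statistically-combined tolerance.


RSS = sqrt(0.207^2 + 0.426^2)
= sqrt(0.224325)
= 0.4736

0.4736


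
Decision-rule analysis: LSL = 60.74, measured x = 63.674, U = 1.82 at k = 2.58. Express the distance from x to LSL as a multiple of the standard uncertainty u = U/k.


u = U / k = 1.82 / 2.58 = 0.70542636
margin = |LSL - x| = |60.74 - 63.674| = 2.934
z = margin / u = 2.934 / 0.70542636
z = 4.1592

4.1592


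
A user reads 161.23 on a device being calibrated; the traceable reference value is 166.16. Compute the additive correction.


Correction = standard - reading
= 166.16 - 161.23
= 4.9300

4.9300


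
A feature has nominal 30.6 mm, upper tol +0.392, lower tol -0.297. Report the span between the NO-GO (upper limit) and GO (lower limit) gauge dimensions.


GO = nominal - lower_tol (smallest hole = maximum material condition)
GO = 30.6 - 0.297 = 30.303
NO-GO = nominal + upper_tol (largest hole = least material condition)
NO-GO = 30.6 + 0.392 = 30.992
spread = NO-GO - GO = 30.992 - 30.303 = 0.6890

0.6890


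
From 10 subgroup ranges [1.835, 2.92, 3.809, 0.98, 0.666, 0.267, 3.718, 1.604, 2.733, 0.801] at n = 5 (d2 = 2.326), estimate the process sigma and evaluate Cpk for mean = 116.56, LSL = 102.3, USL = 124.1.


R_bar = (1.835 + 2.92 + 3.809 + 0.98 + 0.666 + 0.267 + 3.718 + 1.604 + 2.733 + 0.801) / 10 = 1.9333
sigma = R_bar / d2 = 1.9333 / 2.326 = 0.83116939
Cp = (USL - LSL)/(6*sigma) = (124.1 - 102.3)/(6*0.83116939) = 4.3714
Cpu = (124.1 - 116.56)/(3*0.83116939) = 3.0239
Cpl = (116.56 - 102.3)/(3*0.83116939) = 5.7189
Cpk = min(Cpu, Cpl) = 3.0239

3.0239


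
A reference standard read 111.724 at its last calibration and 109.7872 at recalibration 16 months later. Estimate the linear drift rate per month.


rate = (v2 - v1) / months
= (109.7872 - 111.724) / 16
= -1.9368 / 16
= -0.1211

-0.1211


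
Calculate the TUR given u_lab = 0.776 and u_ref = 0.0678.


TUR = u_lab / u_ref
= 0.776 / 0.0678
= 11.4454

11.4454


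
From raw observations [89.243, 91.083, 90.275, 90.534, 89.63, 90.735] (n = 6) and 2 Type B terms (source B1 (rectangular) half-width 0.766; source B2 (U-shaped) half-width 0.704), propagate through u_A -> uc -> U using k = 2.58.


mean = (89.243 + 91.083 + 90.275 + 90.534 + 89.63 + 90.735) / 6 = 90.25
s = sqrt(sum((x - mean)^2)/(n-1)) = 0.69409567
u_A = s / sqrt(n) = 0.69409567 / sqrt(6) = 0.28336337
u_B1 = 0.766 / sqrt(3) = 0.44225031
u_B2 = 0.704 / sqrt(2) = 0.49780317
uc = sqrt(0.28336337^2 + 0.44225031^2 + 0.49780317^2) = 0.723663
U = k * uc = 2.58 * 0.723663
U = 1.8671

1.8671


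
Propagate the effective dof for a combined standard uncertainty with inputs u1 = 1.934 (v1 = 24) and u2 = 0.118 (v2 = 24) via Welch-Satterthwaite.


uc = sqrt(u1^2 + u2^2) = sqrt(1.934^2 + 0.118^2) = 1.9375964
v_eff = uc^4 / (u1^4/v1 + u2^4/v2)
= 1.9375964^4 / (1.934^4/24 + 0.118^4/24)
= 14.094617 / 0.5829357
v_eff = 24.1787

24.1787


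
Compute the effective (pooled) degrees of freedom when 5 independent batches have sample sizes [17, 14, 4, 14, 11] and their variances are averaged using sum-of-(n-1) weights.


nu = sum_i (n_i - 1)
nu = ((17 - 1) + (14 - 1) + (4 - 1) + (14 - 1) + (11 - 1))
nu = 16 + 13 + 3 + 13 + 10
nu = 55

55


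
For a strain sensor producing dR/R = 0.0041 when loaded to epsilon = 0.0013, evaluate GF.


GF = (dR/R) / epsilon
= 0.0041 / 0.0013
= 3.1538

3.1538


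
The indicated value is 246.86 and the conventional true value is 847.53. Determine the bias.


Systematic error = measured - true
= 246.86 - 847.53
= -600.6700

-600.6700


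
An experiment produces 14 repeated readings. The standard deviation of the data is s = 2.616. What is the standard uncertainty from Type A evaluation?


u_A = s / sqrt(n)
u_A = 2.616 / sqrt(14)
u_A = 2.616 / 3.7416574
u_A = 0.6992

0.6992


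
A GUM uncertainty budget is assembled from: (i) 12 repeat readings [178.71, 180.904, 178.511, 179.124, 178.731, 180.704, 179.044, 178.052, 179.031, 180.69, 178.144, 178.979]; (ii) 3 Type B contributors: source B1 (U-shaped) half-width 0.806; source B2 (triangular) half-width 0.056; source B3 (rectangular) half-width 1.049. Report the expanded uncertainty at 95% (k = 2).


mean = (178.71 + 180.904 + 178.511 + 179.124 + 178.731 + 180.704 + 179.044 + 178.052 + 179.031 + 180.69 + 178.144 + 178.979) / 12 = 179.2186667
s = sqrt(sum((x - mean)^2)/(n-1)) = 0.99347355
u_A = s / sqrt(n) = 0.99347355 / sqrt(12) = 0.28679111
u_B1 = 0.806 / sqrt(2) = 0.56992807
u_B2 = 0.056 / sqrt(6) = 0.022861904
u_B3 = 1.049 / sqrt(3) = 0.60564043
uc = sqrt(0.28679111^2 + 0.56992807^2 + 0.022861904^2 + 0.60564043^2) = 0.8799944
U = k * uc = 2 * 0.8799944
U = 1.7600

1.7600


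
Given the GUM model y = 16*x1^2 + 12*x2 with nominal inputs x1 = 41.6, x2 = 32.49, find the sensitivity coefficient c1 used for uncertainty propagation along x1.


y = 16*x1^2 + 12*x2
dy/dx1 = 2*16*x1
Evaluate at x1 = 41.6: c1 = 32 * 41.6
c1 = 1331.2000

1331.2000


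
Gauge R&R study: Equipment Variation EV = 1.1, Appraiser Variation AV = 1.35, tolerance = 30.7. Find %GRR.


GRR = sqrt(EV^2 + AV^2) = sqrt(1.1^2 + 1.35^2) = 1.7414075
%GRR = GRR / tol * 100 = 1.7414075 / 30.7 * 100
%GRR = 5.6723

5.6723


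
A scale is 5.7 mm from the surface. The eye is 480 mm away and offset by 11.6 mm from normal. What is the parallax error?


error = h * offset / d
= 5.7 * 11.6 / 480
= 0.1378

0.1378


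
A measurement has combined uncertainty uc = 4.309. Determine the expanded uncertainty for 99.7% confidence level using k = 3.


U = k * uc
U = 3 * 4.309
U = 12.9270

12.9270


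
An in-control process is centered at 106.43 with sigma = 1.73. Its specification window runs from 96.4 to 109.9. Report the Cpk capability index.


Cpu = (USL - mean) / (3*sigma) = (109.9 - 106.43) / (3*1.73) = 0.6686
Cpl = (mean - LSL) / (3*sigma) = (106.43 - 96.4) / (3*1.73) = 1.9326
Cpk = min(Cpu, Cpl) = 0.6686

0.6686


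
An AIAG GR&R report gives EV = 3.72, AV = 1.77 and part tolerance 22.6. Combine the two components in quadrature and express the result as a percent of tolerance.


GRR = sqrt(EV^2 + AV^2) = sqrt(3.72^2 + 1.77^2) = 4.1196238
%GRR = GRR / tol * 100 = 4.1196238 / 22.6 * 100
%GRR = 18.2284

18.2284


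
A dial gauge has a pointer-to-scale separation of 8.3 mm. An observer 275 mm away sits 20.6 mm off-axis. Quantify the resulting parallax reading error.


error = h * offset / d
= 8.3 * 20.6 / 275
= 0.6217

0.6217


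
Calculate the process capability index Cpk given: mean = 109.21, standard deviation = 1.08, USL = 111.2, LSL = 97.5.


Cpu = (USL - mean) / (3*sigma) = (111.2 - 109.21) / (3*1.08) = 0.6142
Cpl = (mean - LSL) / (3*sigma) = (109.21 - 97.5) / (3*1.08) = 3.6142
Cpk = min(Cpu, Cpl) = 0.6142

0.6142


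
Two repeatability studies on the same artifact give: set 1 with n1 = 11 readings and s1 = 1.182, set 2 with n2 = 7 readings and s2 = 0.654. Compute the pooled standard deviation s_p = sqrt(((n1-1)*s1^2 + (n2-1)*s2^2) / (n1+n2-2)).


s_p = sqrt(((n1-1)*s1^2 + (n2-1)*s2^2) / (n1+n2-2))
numerator = (11-1)*1.182^2 + (7-1)*0.654^2 = 13.97124 + 2.566296 = 16.537536
denominator = 11 + 7 - 2 = 16
s_p^2 = 16.537536 / 16 = 1.033596
s_p = sqrt(1.033596) = 1.0167

1.0167


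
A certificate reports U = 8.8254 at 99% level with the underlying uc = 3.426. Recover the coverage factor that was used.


k = U / uc
k = 8.8254 / 3.426
k = 2.576

2.576


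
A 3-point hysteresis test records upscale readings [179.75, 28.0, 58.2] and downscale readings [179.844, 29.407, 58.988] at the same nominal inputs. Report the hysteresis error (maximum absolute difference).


|179.75 - 179.844| = 0.0940
|28.0 - 29.407| = 1.4070
|58.2 - 58.988| = 0.7880
hysteresis = max(diffs) = 1.4070

1.4070


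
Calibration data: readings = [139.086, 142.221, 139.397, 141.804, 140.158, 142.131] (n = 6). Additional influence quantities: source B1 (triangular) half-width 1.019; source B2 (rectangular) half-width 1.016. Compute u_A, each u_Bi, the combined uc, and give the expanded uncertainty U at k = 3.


mean = (139.086 + 142.221 + 139.397 + 141.804 + 140.158 + 142.131) / 6 = 140.7995
s = sqrt(sum((x - mean)^2)/(n-1)) = 1.4224757
u_A = s / sqrt(n) = 1.4224757 / sqrt(6) = 0.58072327
u_B1 = 1.019 / sqrt(6) = 0.41600501
u_B2 = 1.016 / sqrt(3) = 0.58658787
uc = sqrt(0.58072327^2 + 0.41600501^2 + 0.58658787^2) = 0.92432949
U = k * uc = 3 * 0.92432949
U = 2.7730

2.7730


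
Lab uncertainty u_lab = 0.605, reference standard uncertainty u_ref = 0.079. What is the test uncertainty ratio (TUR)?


TUR = u_lab / u_ref
= 0.605 / 0.079
= 7.6582

7.6582


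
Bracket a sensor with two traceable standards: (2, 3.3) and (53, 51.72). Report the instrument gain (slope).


slope = (y2 - y1) / (x2 - x1)
= (51.72 - 3.3) / (53 - 2)
= 48.4200 / 51
= 0.9494

0.9494


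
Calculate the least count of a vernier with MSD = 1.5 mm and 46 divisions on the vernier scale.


LC = MSD / n_div
= 1.5 / 46
= 0.0326

0.0326


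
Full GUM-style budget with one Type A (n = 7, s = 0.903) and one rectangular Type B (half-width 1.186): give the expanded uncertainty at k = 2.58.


u_A = s / sqrt(n) = 0.903 / sqrt(7) = 0.34130192
u_B = half_width / sqrt(3) = 1.186 / sqrt(3) = 0.68473742
uc = sqrt(u_A^2 + u_B^2) = sqrt(0.34130192^2 + 0.68473742^2) = 0.76508322
U = k * uc = 2.58 * 0.76508322
U = 1.9739

1.9739


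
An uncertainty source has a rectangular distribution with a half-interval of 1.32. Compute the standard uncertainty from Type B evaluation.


u_B = half_width / sqrt(3)
u_B = 1.32 / 1.7320508
u_B = 0.7621

0.7621


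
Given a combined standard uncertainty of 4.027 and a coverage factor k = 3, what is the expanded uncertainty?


U = k * uc
U = 3 * 4.027
U = 12.0810

12.0810


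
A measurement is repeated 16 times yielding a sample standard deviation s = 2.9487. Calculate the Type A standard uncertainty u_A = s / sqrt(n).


u_A = s / sqrt(n)
u_A = 2.9487 / sqrt(16)
u_A = 2.9487 / 4
u_A = 0.7372

0.7372


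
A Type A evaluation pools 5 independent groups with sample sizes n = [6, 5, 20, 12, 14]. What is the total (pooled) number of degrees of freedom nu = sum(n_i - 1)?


nu = sum_i (n_i - 1)
nu = ((6 - 1) + (5 - 1) + (20 - 1) + (12 - 1) + (14 - 1))
nu = 5 + 4 + 19 + 11 + 13
nu = 52

52


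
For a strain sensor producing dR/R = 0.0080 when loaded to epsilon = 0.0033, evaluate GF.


GF = (dR/R) / epsilon
= 0.0080 / 0.0033
= 2.4242

2.4242


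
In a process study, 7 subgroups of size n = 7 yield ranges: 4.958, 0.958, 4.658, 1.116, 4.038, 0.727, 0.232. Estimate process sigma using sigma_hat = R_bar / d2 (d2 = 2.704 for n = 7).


R_bar = (4.958 + 0.958 + 4.658 + 1.116 + 4.038 + 0.727 + 0.232) / 7
R_bar = 16.687 / 7 = 2.3838571
sigma_hat = R_bar / d2 = 2.3838571 / 2.704 = 0.8816

0.8816


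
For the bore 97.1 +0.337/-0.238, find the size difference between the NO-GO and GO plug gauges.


GO = nominal - lower_tol (smallest hole = maximum material condition)
GO = 97.1 - 0.238 = 96.862
NO-GO = nominal + upper_tol (largest hole = least material condition)
NO-GO = 97.1 + 0.337 = 97.437
spread = NO-GO - GO = 97.437 - 96.862 = 0.5750

0.5750


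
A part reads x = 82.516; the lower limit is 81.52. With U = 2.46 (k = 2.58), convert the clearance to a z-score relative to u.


u = U / k = 2.46 / 2.58 = 0.95348837
margin = |LSL - x| = |81.52 - 82.516| = 0.996
z = margin / u = 0.996 / 0.95348837
z = 1.0446

1.0446


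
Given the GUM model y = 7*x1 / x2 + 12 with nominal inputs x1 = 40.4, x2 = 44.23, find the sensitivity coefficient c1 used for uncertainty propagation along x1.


y = 7*x1 / x2 + 12
dy/dx1 = 7/x2
Evaluate at x2 = 44.23: c1 = 7 / 44.23
c1 = 0.1583

0.1583


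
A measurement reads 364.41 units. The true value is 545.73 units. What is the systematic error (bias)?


Systematic error = measured - true
= 364.41 - 545.73
= -181.3200

-181.3200


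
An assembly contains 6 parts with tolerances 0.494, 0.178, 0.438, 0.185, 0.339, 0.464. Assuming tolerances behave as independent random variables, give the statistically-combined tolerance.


RSS = sqrt(0.494^2 + 0.178^2 + 0.438^2 + 0.185^2 + 0.339^2 + 0.464^2)
= sqrt(0.832006)
= 0.9121

0.9121


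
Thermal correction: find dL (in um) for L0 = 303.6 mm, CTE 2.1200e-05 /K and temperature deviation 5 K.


dL = L * alpha * dT
= 303.6 * 2.1200e-05 * 5
= 0.0321816 mm
dL_um = 0.0321816 * 1000 = 32.1816 um

32.1816


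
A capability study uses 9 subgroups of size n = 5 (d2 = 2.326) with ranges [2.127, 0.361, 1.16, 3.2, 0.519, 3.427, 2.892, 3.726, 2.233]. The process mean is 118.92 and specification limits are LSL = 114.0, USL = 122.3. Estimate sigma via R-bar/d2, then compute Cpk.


R_bar = (2.127 + 0.361 + 1.16 + 3.2 + 0.519 + 3.427 + 2.892 + 3.726 + 2.233) / 9 = 2.1827778
sigma = R_bar / d2 = 2.1827778 / 2.326 = 0.93842554
Cp = (USL - LSL)/(6*sigma) = (122.3 - 114.0)/(6*0.93842554) = 1.4741
Cpu = (122.3 - 118.92)/(3*0.93842554) = 1.2006
Cpl = (118.92 - 114.0)/(3*0.93842554) = 1.7476
Cpk = min(Cpu, Cpl) = 1.2006

1.2006


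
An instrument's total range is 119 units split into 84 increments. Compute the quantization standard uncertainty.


resolution = range / divisions
resolution = 119 / 84 = 1.4166667
u_res = resolution / (2*sqrt(3))
u_res = 1.4166667 / 3.4641016
u_res = 0.4090

0.4090


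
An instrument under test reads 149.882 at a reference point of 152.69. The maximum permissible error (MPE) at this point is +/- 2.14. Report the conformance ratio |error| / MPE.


e = indication - reference = 149.882 - 152.69 = -2.8080
|e| = 2.8080
ratio = |e| / MPE = 2.8080 / 2.14
ratio = 1.3121

1.3121


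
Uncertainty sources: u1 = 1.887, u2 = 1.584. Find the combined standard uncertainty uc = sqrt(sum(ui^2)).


uc = sqrt(1.887^2 + 1.584^2)
uc = sqrt(6.069825)
uc = 2.4637

2.4637


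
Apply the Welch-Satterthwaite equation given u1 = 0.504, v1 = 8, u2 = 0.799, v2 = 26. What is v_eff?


uc = sqrt(u1^2 + u2^2) = sqrt(0.504^2 + 0.799^2) = 0.94467825
v_eff = uc^4 / (u1^4/v1 + u2^4/v2)
= 0.94467825^4 / (0.504^4/8 + 0.799^4/26)
= 0.79640809 / 0.023740741
v_eff = 33.5461

33.5461


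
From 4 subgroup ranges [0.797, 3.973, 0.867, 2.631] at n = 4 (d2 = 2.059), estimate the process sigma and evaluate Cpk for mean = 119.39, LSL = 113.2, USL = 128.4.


R_bar = (0.797 + 3.973 + 0.867 + 2.631) / 4 = 2.067
sigma = R_bar / d2 = 2.067 / 2.059 = 1.0038854
Cp = (USL - LSL)/(6*sigma) = (128.4 - 113.2)/(6*1.0038854) = 2.5235
Cpu = (128.4 - 119.39)/(3*1.0038854) = 2.9917
Cpl = (119.39 - 113.2)/(3*1.0038854) = 2.0553
Cpk = min(Cpu, Cpl) = 2.0553

2.0553


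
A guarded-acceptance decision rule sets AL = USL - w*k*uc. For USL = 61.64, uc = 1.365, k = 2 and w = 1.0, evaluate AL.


U = k * uc = 2 * 1.365 = 2.73
guard band g = w * U = 1.0 * 2.73 = 2.73
AL = USL - g = 61.64 - 2.73
AL = 58.9100

58.9100


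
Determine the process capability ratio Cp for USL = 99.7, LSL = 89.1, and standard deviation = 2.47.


Cp = (USL - LSL) / (6 * sigma)
= (99.7 - 89.1) / (6 * 2.47)
= 10.6000 / 14.8200
= 0.7152

0.7152


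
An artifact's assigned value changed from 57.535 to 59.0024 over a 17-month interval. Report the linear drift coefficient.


rate = (v2 - v1) / months
= (59.0024 - 57.535) / 17
= 1.4674 / 17
= 0.0863

0.0863


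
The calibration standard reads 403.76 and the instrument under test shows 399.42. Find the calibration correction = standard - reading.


Correction = standard - reading
= 403.76 - 399.42
= 4.3400

4.3400


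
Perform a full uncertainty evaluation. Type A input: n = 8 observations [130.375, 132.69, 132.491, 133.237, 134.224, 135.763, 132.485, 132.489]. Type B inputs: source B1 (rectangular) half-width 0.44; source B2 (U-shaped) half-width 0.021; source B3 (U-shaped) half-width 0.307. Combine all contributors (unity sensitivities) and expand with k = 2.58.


mean = (130.375 + 132.69 + 132.491 + 133.237 + 134.224 + 135.763 + 132.485 + 132.489) / 8 = 132.96925
s = sqrt(sum((x - mean)^2)/(n-1)) = 1.5562364
u_A = s / sqrt(n) = 1.5562364 / sqrt(8) = 0.55021266
u_B1 = 0.44 / sqrt(3) = 0.25403412
u_B2 = 0.021 / sqrt(2) = 0.014849242
u_B3 = 0.307 / sqrt(2) = 0.21708178
uc = sqrt(0.55021266^2 + 0.25403412^2 + 0.014849242^2 + 0.21708178^2) = 0.64390396
U = k * uc = 2.58 * 0.64390396
U = 1.6613

1.6613


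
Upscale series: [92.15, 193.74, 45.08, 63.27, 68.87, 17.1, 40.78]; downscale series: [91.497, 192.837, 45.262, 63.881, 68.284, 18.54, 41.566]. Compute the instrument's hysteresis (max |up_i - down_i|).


|92.15 - 91.497| = 0.6530
|193.74 - 192.837| = 0.9030
|45.08 - 45.262| = 0.1820
|63.27 - 63.881| = 0.6110
|68.87 - 68.284| = 0.5860
|17.1 - 18.54| = 1.4400
|40.78 - 41.566| = 0.7860
hysteresis = max(diffs) = 1.4400

1.4400


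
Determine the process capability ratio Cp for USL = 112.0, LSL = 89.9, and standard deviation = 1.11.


Cp = (USL - LSL) / (6 * sigma)
= (112.0 - 89.9) / (6 * 1.11)
= 22.1000 / 6.6600
= 3.3183

3.3183


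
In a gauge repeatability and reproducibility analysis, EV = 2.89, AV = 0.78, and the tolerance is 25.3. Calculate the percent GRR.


GRR = sqrt(EV^2 + AV^2) = sqrt(2.89^2 + 0.78^2) = 2.9934094
%GRR = GRR / tol * 100 = 2.9934094 / 25.3 * 100
%GRR = 11.8317

11.8317


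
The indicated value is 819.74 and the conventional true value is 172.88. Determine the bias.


Systematic error = measured - true
= 819.74 - 172.88
= 646.8600

646.8600


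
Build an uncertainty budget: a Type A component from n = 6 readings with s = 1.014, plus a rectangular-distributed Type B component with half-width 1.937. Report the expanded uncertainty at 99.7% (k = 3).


u_A = s / sqrt(n) = 1.014 / sqrt(6) = 0.41396377
u_B = half_width / sqrt(3) = 1.937 / sqrt(3) = 1.1183275
uc = sqrt(u_A^2 + u_B^2) = sqrt(0.41396377^2 + 1.1183275^2) = 1.1924858
U = k * uc = 3 * 1.1924858
U = 3.5775

3.5775


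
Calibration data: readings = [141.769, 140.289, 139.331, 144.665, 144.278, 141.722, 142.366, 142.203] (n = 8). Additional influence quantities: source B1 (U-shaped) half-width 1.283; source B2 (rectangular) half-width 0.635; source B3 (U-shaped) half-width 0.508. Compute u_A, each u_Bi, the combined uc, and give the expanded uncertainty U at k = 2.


mean = (141.769 + 140.289 + 139.331 + 144.665 + 144.278 + 141.722 + 142.366 + 142.203) / 8 = 142.077875
s = sqrt(sum((x - mean)^2)/(n-1)) = 1.796818
u_A = s / sqrt(n) = 1.796818 / sqrt(8) = 0.6352711
u_B1 = 1.283 / sqrt(2) = 0.907218
u_B2 = 0.635 / sqrt(3) = 0.36661742
u_B3 = 0.508 / sqrt(2) = 0.35921024
uc = sqrt(0.6352711^2 + 0.907218^2 + 0.36661742^2 + 0.35921024^2) = 1.2206778
U = k * uc = 2 * 1.2206778
U = 2.4414

2.4414


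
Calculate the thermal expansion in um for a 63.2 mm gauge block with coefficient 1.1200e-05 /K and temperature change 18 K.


dL = L * alpha * dT
= 63.2 * 1.1200e-05 * 18
= 0.0127411 mm
dL_um = 0.0127411 * 1000 = 12.7411 um

12.7411


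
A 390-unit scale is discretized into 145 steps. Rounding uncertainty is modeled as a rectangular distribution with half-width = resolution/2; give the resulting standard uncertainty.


resolution = range / divisions
resolution = 390 / 145 = 2.6896552
u_res = resolution / (2*sqrt(3))
u_res = 2.6896552 / 3.4641016
u_res = 0.7764

0.7764


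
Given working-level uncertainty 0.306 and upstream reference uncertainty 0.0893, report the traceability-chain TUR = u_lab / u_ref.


TUR = u_lab / u_ref
= 0.306 / 0.0893
= 3.4267

3.4267


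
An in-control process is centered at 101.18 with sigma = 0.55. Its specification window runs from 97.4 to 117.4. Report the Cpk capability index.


Cpu = (USL - mean) / (3*sigma) = (117.4 - 101.18) / (3*0.55) = 9.8303
Cpl = (mean - LSL) / (3*sigma) = (101.18 - 97.4) / (3*0.55) = 2.2909
Cpk = min(Cpu, Cpl) = 2.2909

2.2909


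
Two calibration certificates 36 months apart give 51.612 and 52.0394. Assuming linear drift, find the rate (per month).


rate = (v2 - v1) / months
= (52.0394 - 51.612) / 36
= 0.4274 / 36
= 0.0119

0.0119


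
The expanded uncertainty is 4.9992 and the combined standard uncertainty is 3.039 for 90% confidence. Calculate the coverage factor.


k = U / uc
k = 4.9992 / 3.039
k = 1.645

1.645


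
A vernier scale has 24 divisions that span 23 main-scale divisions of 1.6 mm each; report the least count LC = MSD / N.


LC = MSD / n_div
= 1.6 / 24
= 0.0667

0.0667


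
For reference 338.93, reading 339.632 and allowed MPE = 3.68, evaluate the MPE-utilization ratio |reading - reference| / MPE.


e = indication - reference = 339.632 - 338.93 = 0.7020
|e| = 0.7020
ratio = |e| / MPE = 0.7020 / 3.68
ratio = 0.1908

0.1908


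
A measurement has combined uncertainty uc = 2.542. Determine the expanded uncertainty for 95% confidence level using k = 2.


U = k * uc
U = 2 * 2.542
U = 5.0840

5.0840


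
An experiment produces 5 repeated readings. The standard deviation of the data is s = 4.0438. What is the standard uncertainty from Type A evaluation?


u_A = s / sqrt(n)
u_A = 4.0438 / sqrt(5)
u_A = 4.0438 / 2.236068
u_A = 1.8084

1.8084


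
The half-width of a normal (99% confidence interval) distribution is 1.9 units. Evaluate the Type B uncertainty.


u_B = half_width / 2.576
u_B = 1.9 / 2.576
u_B = 0.7376

0.7376


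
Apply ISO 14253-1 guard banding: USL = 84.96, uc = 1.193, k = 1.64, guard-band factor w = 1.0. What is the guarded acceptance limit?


U = k * uc = 1.64 * 1.193 = 1.95652
guard band g = w * U = 1.0 * 1.95652 = 1.95652
AL = USL - g = 84.96 - 1.95652
AL = 83.0035

83.0035
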